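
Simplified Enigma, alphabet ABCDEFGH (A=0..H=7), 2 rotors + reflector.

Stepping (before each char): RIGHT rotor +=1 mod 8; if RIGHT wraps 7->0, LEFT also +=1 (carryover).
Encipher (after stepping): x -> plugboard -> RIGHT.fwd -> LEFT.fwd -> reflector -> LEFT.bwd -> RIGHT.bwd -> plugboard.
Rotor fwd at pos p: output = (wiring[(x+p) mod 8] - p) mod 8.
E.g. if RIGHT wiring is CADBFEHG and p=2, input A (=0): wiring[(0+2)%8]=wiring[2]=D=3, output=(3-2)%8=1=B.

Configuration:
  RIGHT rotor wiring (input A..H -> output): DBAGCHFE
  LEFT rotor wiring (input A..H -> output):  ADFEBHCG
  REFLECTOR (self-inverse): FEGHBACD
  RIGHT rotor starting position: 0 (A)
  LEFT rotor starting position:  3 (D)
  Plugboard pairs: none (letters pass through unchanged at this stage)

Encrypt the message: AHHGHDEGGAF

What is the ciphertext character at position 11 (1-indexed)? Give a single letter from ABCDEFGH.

Char 1 ('A'): step: R->1, L=3; A->plug->A->R->A->L->B->refl->E->L'->C->R'->H->plug->H
Char 2 ('H'): step: R->2, L=3; H->plug->H->R->H->L->C->refl->G->L'->B->R'->G->plug->G
Char 3 ('H'): step: R->3, L=3; H->plug->H->R->F->L->F->refl->A->L'->G->R'->G->plug->G
Char 4 ('G'): step: R->4, L=3; G->plug->G->R->E->L->D->refl->H->L'->D->R'->B->plug->B
Char 5 ('H'): step: R->5, L=3; H->plug->H->R->F->L->F->refl->A->L'->G->R'->D->plug->D
Char 6 ('D'): step: R->6, L=3; D->plug->D->R->D->L->H->refl->D->L'->E->R'->G->plug->G
Char 7 ('E'): step: R->7, L=3; E->plug->E->R->H->L->C->refl->G->L'->B->R'->D->plug->D
Char 8 ('G'): step: R->0, L->4 (L advanced); G->plug->G->R->F->L->H->refl->D->L'->B->R'->B->plug->B
Char 9 ('G'): step: R->1, L=4; G->plug->G->R->D->L->C->refl->G->L'->C->R'->H->plug->H
Char 10 ('A'): step: R->2, L=4; A->plug->A->R->G->L->B->refl->E->L'->E->R'->B->plug->B
Char 11 ('F'): step: R->3, L=4; F->plug->F->R->A->L->F->refl->A->L'->H->R'->B->plug->B

B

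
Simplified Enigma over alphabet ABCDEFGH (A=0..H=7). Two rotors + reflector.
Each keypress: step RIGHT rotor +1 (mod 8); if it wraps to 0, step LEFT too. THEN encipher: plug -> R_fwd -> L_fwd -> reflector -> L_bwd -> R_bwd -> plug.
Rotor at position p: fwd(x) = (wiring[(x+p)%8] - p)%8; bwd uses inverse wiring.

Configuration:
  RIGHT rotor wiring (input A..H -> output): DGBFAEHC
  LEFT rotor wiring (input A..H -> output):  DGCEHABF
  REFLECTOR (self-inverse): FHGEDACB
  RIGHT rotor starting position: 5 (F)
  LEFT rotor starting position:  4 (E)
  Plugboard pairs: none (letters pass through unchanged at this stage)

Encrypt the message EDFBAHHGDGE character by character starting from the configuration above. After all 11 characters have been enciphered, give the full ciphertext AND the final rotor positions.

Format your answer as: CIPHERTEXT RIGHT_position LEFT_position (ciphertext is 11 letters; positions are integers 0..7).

Answer: BCBGBDBEADF 0 6

Derivation:
Char 1 ('E'): step: R->6, L=4; E->plug->E->R->D->L->B->refl->H->L'->E->R'->B->plug->B
Char 2 ('D'): step: R->7, L=4; D->plug->D->R->C->L->F->refl->A->L'->H->R'->C->plug->C
Char 3 ('F'): step: R->0, L->5 (L advanced); F->plug->F->R->E->L->B->refl->H->L'->G->R'->B->plug->B
Char 4 ('B'): step: R->1, L=5; B->plug->B->R->A->L->D->refl->E->L'->B->R'->G->plug->G
Char 5 ('A'): step: R->2, L=5; A->plug->A->R->H->L->C->refl->G->L'->D->R'->B->plug->B
Char 6 ('H'): step: R->3, L=5; H->plug->H->R->G->L->H->refl->B->L'->E->R'->D->plug->D
Char 7 ('H'): step: R->4, L=5; H->plug->H->R->B->L->E->refl->D->L'->A->R'->B->plug->B
Char 8 ('G'): step: R->5, L=5; G->plug->G->R->A->L->D->refl->E->L'->B->R'->E->plug->E
Char 9 ('D'): step: R->6, L=5; D->plug->D->R->A->L->D->refl->E->L'->B->R'->A->plug->A
Char 10 ('G'): step: R->7, L=5; G->plug->G->R->F->L->F->refl->A->L'->C->R'->D->plug->D
Char 11 ('E'): step: R->0, L->6 (L advanced); E->plug->E->R->A->L->D->refl->E->L'->E->R'->F->plug->F
Final: ciphertext=BCBGBDBEADF, RIGHT=0, LEFT=6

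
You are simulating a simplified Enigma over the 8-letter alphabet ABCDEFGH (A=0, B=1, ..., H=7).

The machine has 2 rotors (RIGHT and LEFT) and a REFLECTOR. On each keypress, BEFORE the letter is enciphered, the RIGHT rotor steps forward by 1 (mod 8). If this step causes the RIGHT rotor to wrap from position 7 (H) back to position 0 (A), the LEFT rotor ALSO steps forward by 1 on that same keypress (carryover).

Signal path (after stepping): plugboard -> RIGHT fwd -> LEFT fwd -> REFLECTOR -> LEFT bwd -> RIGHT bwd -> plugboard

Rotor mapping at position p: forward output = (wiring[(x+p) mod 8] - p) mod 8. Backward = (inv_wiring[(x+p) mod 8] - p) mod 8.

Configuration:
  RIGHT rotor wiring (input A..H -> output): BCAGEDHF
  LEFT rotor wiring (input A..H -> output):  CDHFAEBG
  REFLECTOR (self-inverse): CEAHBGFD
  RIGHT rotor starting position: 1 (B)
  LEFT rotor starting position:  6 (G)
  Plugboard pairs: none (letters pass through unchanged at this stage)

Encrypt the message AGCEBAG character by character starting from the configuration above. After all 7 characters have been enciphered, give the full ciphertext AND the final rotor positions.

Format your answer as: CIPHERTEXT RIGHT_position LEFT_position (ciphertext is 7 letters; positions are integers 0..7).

Char 1 ('A'): step: R->2, L=6; A->plug->A->R->G->L->C->refl->A->L'->B->R'->D->plug->D
Char 2 ('G'): step: R->3, L=6; G->plug->G->R->H->L->G->refl->F->L'->D->R'->A->plug->A
Char 3 ('C'): step: R->4, L=6; C->plug->C->R->D->L->F->refl->G->L'->H->R'->B->plug->B
Char 4 ('E'): step: R->5, L=6; E->plug->E->R->F->L->H->refl->D->L'->A->R'->C->plug->C
Char 5 ('B'): step: R->6, L=6; B->plug->B->R->H->L->G->refl->F->L'->D->R'->C->plug->C
Char 6 ('A'): step: R->7, L=6; A->plug->A->R->G->L->C->refl->A->L'->B->R'->D->plug->D
Char 7 ('G'): step: R->0, L->7 (L advanced); G->plug->G->R->H->L->C->refl->A->L'->D->R'->F->plug->F
Final: ciphertext=DABCCDF, RIGHT=0, LEFT=7

Answer: DABCCDF 0 7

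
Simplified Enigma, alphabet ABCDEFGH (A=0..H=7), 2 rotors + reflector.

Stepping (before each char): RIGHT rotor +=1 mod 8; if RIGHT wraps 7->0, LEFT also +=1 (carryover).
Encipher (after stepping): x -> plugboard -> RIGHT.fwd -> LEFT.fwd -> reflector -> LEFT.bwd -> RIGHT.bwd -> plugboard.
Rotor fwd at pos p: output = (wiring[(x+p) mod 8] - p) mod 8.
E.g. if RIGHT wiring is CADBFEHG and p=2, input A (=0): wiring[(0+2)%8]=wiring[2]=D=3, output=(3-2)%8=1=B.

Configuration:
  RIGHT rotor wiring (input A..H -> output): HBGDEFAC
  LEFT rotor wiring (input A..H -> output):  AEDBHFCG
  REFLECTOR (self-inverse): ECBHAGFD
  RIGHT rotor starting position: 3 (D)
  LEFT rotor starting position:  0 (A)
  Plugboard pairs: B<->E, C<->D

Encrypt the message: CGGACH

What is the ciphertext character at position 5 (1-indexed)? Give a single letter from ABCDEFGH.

Char 1 ('C'): step: R->4, L=0; C->plug->D->R->G->L->C->refl->B->L'->D->R'->E->plug->B
Char 2 ('G'): step: R->5, L=0; G->plug->G->R->G->L->C->refl->B->L'->D->R'->B->plug->E
Char 3 ('G'): step: R->6, L=0; G->plug->G->R->G->L->C->refl->B->L'->D->R'->D->plug->C
Char 4 ('A'): step: R->7, L=0; A->plug->A->R->D->L->B->refl->C->L'->G->R'->G->plug->G
Char 5 ('C'): step: R->0, L->1 (L advanced); C->plug->D->R->D->L->G->refl->F->L'->G->R'->C->plug->D

D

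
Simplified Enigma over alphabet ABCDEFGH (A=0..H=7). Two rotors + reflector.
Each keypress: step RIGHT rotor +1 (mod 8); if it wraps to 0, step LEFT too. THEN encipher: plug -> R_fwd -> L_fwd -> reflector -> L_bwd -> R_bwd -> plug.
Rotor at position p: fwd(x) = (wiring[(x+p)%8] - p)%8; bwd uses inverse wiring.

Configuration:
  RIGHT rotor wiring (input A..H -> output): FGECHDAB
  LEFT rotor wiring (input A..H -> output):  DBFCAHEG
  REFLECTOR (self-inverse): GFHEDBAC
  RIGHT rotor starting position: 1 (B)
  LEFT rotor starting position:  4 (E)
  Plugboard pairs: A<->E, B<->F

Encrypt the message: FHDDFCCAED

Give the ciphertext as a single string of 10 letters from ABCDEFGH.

Char 1 ('F'): step: R->2, L=4; F->plug->B->R->A->L->E->refl->D->L'->B->R'->D->plug->D
Char 2 ('H'): step: R->3, L=4; H->plug->H->R->B->L->D->refl->E->L'->A->R'->C->plug->C
Char 3 ('D'): step: R->4, L=4; D->plug->D->R->F->L->F->refl->B->L'->G->R'->H->plug->H
Char 4 ('D'): step: R->5, L=4; D->plug->D->R->A->L->E->refl->D->L'->B->R'->E->plug->A
Char 5 ('F'): step: R->6, L=4; F->plug->B->R->D->L->C->refl->H->L'->E->R'->F->plug->B
Char 6 ('C'): step: R->7, L=4; C->plug->C->R->H->L->G->refl->A->L'->C->R'->A->plug->E
Char 7 ('C'): step: R->0, L->5 (L advanced); C->plug->C->R->E->L->E->refl->D->L'->H->R'->E->plug->A
Char 8 ('A'): step: R->1, L=5; A->plug->E->R->C->L->B->refl->F->L'->G->R'->D->plug->D
Char 9 ('E'): step: R->2, L=5; E->plug->A->R->C->L->B->refl->F->L'->G->R'->E->plug->A
Char 10 ('D'): step: R->3, L=5; D->plug->D->R->F->L->A->refl->G->L'->D->R'->G->plug->G

Answer: DCHABEADAG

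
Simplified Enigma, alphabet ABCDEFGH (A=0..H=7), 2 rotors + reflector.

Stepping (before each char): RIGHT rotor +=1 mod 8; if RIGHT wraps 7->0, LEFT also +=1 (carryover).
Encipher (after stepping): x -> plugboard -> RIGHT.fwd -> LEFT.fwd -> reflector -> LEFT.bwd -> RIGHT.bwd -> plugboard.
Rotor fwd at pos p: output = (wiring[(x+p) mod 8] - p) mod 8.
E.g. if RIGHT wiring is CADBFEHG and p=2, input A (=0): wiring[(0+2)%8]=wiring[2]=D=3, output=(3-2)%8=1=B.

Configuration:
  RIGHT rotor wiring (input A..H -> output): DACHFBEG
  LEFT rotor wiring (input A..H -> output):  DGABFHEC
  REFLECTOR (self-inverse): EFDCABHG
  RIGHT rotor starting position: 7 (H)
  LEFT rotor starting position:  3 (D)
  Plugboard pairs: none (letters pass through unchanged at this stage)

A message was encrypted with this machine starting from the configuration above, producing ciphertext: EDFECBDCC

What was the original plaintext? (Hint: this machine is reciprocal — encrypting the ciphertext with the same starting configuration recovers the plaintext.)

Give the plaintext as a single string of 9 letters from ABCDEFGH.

Char 1 ('E'): step: R->0, L->4 (L advanced); E->plug->E->R->F->L->C->refl->D->L'->B->R'->F->plug->F
Char 2 ('D'): step: R->1, L=4; D->plug->D->R->E->L->H->refl->G->L'->D->R'->F->plug->F
Char 3 ('F'): step: R->2, L=4; F->plug->F->R->E->L->H->refl->G->L'->D->R'->C->plug->C
Char 4 ('E'): step: R->3, L=4; E->plug->E->R->D->L->G->refl->H->L'->E->R'->A->plug->A
Char 5 ('C'): step: R->4, L=4; C->plug->C->R->A->L->B->refl->F->L'->H->R'->E->plug->E
Char 6 ('B'): step: R->5, L=4; B->plug->B->R->H->L->F->refl->B->L'->A->R'->H->plug->H
Char 7 ('D'): step: R->6, L=4; D->plug->D->R->C->L->A->refl->E->L'->G->R'->A->plug->A
Char 8 ('C'): step: R->7, L=4; C->plug->C->R->B->L->D->refl->C->L'->F->R'->H->plug->H
Char 9 ('C'): step: R->0, L->5 (L advanced); C->plug->C->R->C->L->F->refl->B->L'->E->R'->G->plug->G

Answer: FFCAEHAHG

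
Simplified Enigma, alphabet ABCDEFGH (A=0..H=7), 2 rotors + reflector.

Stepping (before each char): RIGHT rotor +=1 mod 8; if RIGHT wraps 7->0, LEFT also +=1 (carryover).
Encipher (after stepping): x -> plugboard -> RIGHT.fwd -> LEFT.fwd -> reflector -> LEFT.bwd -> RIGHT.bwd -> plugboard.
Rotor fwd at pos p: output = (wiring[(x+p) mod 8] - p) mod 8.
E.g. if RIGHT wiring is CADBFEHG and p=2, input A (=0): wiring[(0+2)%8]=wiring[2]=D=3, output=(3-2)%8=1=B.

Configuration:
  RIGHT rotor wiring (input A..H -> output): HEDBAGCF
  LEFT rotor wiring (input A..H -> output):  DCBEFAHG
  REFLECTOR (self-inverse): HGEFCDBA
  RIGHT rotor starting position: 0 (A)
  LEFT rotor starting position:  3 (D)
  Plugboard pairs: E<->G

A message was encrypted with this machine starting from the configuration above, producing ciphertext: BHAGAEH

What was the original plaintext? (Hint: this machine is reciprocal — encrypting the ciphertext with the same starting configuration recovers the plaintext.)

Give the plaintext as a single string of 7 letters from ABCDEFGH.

Answer: EDBDHAF

Derivation:
Char 1 ('B'): step: R->1, L=3; B->plug->B->R->C->L->F->refl->D->L'->E->R'->G->plug->E
Char 2 ('H'): step: R->2, L=3; H->plug->H->R->C->L->F->refl->D->L'->E->R'->D->plug->D
Char 3 ('A'): step: R->3, L=3; A->plug->A->R->G->L->H->refl->A->L'->F->R'->B->plug->B
Char 4 ('G'): step: R->4, L=3; G->plug->E->R->D->L->E->refl->C->L'->B->R'->D->plug->D
Char 5 ('A'): step: R->5, L=3; A->plug->A->R->B->L->C->refl->E->L'->D->R'->H->plug->H
Char 6 ('E'): step: R->6, L=3; E->plug->G->R->C->L->F->refl->D->L'->E->R'->A->plug->A
Char 7 ('H'): step: R->7, L=3; H->plug->H->R->D->L->E->refl->C->L'->B->R'->F->plug->F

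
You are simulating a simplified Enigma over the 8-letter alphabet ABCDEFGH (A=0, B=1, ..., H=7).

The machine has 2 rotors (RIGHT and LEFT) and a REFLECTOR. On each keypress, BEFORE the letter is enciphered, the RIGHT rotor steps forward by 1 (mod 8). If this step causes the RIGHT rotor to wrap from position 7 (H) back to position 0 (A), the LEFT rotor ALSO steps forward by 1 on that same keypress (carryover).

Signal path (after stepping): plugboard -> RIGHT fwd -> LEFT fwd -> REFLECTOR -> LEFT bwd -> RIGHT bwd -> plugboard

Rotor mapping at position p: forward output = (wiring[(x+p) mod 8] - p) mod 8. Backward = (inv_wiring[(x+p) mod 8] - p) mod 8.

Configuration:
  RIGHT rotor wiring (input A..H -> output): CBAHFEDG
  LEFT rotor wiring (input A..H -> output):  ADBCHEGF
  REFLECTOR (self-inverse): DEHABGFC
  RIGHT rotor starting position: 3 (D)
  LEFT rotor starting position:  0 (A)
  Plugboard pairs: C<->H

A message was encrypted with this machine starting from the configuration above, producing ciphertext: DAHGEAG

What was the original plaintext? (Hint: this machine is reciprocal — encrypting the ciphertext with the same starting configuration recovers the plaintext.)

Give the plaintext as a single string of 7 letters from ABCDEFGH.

Answer: FBDHGBC

Derivation:
Char 1 ('D'): step: R->4, L=0; D->plug->D->R->C->L->B->refl->E->L'->F->R'->F->plug->F
Char 2 ('A'): step: R->5, L=0; A->plug->A->R->H->L->F->refl->G->L'->G->R'->B->plug->B
Char 3 ('H'): step: R->6, L=0; H->plug->C->R->E->L->H->refl->C->L'->D->R'->D->plug->D
Char 4 ('G'): step: R->7, L=0; G->plug->G->R->F->L->E->refl->B->L'->C->R'->C->plug->H
Char 5 ('E'): step: R->0, L->1 (L advanced); E->plug->E->R->F->L->F->refl->G->L'->D->R'->G->plug->G
Char 6 ('A'): step: R->1, L=1; A->plug->A->R->A->L->C->refl->H->L'->H->R'->B->plug->B
Char 7 ('G'): step: R->2, L=1; G->plug->G->R->A->L->C->refl->H->L'->H->R'->H->plug->C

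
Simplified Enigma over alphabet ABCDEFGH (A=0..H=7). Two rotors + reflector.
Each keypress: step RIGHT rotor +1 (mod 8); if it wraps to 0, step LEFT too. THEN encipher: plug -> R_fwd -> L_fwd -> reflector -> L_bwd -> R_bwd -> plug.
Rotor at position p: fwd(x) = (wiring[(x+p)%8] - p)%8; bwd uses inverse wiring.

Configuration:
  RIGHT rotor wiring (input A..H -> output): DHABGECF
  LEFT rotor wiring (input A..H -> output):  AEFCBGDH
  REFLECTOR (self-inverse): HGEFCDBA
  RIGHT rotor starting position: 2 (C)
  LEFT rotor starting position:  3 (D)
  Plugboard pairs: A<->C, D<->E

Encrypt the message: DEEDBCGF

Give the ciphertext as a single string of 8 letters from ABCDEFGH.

Answer: HAHAFAFD

Derivation:
Char 1 ('D'): step: R->3, L=3; D->plug->E->R->C->L->D->refl->F->L'->F->R'->H->plug->H
Char 2 ('E'): step: R->4, L=3; E->plug->D->R->B->L->G->refl->B->L'->G->R'->C->plug->A
Char 3 ('E'): step: R->5, L=3; E->plug->D->R->G->L->B->refl->G->L'->B->R'->H->plug->H
Char 4 ('D'): step: R->6, L=3; D->plug->E->R->C->L->D->refl->F->L'->F->R'->C->plug->A
Char 5 ('B'): step: R->7, L=3; B->plug->B->R->E->L->E->refl->C->L'->H->R'->F->plug->F
Char 6 ('C'): step: R->0, L->4 (L advanced); C->plug->A->R->D->L->D->refl->F->L'->A->R'->C->plug->A
Char 7 ('G'): step: R->1, L=4; G->plug->G->R->E->L->E->refl->C->L'->B->R'->F->plug->F
Char 8 ('F'): step: R->2, L=4; F->plug->F->R->D->L->D->refl->F->L'->A->R'->E->plug->D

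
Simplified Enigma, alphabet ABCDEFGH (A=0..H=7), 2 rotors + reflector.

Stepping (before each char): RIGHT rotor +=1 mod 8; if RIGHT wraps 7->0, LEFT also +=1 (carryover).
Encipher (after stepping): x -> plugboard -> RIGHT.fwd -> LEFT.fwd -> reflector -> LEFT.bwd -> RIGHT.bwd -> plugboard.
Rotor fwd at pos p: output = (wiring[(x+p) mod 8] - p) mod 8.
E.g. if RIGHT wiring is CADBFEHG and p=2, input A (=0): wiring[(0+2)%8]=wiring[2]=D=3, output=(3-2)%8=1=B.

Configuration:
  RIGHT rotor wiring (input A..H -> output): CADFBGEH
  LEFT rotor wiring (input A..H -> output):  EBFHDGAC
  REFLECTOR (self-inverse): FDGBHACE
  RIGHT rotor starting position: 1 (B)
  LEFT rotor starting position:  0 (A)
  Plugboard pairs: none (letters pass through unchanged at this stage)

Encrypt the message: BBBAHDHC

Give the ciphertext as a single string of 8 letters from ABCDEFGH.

Answer: GAEHGCFD

Derivation:
Char 1 ('B'): step: R->2, L=0; B->plug->B->R->D->L->H->refl->E->L'->A->R'->G->plug->G
Char 2 ('B'): step: R->3, L=0; B->plug->B->R->G->L->A->refl->F->L'->C->R'->A->plug->A
Char 3 ('B'): step: R->4, L=0; B->plug->B->R->C->L->F->refl->A->L'->G->R'->E->plug->E
Char 4 ('A'): step: R->5, L=0; A->plug->A->R->B->L->B->refl->D->L'->E->R'->H->plug->H
Char 5 ('H'): step: R->6, L=0; H->plug->H->R->A->L->E->refl->H->L'->D->R'->G->plug->G
Char 6 ('D'): step: R->7, L=0; D->plug->D->R->E->L->D->refl->B->L'->B->R'->C->plug->C
Char 7 ('H'): step: R->0, L->1 (L advanced); H->plug->H->R->H->L->D->refl->B->L'->G->R'->F->plug->F
Char 8 ('C'): step: R->1, L=1; C->plug->C->R->E->L->F->refl->A->L'->A->R'->D->plug->D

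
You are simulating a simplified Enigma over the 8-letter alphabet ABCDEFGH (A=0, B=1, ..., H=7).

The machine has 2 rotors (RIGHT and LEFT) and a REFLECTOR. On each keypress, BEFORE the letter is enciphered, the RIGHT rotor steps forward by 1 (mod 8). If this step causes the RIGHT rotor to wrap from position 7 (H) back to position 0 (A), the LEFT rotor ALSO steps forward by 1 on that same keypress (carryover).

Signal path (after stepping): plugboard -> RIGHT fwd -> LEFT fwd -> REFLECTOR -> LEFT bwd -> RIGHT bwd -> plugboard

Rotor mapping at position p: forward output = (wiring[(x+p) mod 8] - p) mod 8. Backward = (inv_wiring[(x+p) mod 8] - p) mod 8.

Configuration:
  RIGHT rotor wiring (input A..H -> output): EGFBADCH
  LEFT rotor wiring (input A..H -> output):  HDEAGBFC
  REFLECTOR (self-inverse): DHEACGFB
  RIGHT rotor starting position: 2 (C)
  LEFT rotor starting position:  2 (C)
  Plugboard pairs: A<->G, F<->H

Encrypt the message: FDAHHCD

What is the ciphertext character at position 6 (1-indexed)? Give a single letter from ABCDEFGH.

Char 1 ('F'): step: R->3, L=2; F->plug->H->R->C->L->E->refl->C->L'->A->R'->C->plug->C
Char 2 ('D'): step: R->4, L=2; D->plug->D->R->D->L->H->refl->B->L'->H->R'->B->plug->B
Char 3 ('A'): step: R->5, L=2; A->plug->G->R->E->L->D->refl->A->L'->F->R'->B->plug->B
Char 4 ('H'): step: R->6, L=2; H->plug->F->R->D->L->H->refl->B->L'->H->R'->E->plug->E
Char 5 ('H'): step: R->7, L=2; H->plug->F->R->B->L->G->refl->F->L'->G->R'->D->plug->D
Char 6 ('C'): step: R->0, L->3 (L advanced); C->plug->C->R->F->L->E->refl->C->L'->D->R'->F->plug->H

H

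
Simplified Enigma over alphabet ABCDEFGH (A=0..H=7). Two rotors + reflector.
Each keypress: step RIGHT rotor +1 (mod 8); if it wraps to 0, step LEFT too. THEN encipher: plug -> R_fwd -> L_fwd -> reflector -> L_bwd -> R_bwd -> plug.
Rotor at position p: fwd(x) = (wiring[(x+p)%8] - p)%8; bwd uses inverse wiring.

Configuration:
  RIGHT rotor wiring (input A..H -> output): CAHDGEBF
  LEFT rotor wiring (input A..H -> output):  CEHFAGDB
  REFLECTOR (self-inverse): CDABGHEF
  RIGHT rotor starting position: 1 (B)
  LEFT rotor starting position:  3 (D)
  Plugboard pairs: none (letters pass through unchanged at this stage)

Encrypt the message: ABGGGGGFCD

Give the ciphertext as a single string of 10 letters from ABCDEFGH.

Char 1 ('A'): step: R->2, L=3; A->plug->A->R->F->L->H->refl->F->L'->B->R'->B->plug->B
Char 2 ('B'): step: R->3, L=3; B->plug->B->R->D->L->A->refl->C->L'->A->R'->A->plug->A
Char 3 ('G'): step: R->4, L=3; G->plug->G->R->D->L->A->refl->C->L'->A->R'->B->plug->B
Char 4 ('G'): step: R->5, L=3; G->plug->G->R->G->L->B->refl->D->L'->C->R'->F->plug->F
Char 5 ('G'): step: R->6, L=3; G->plug->G->R->A->L->C->refl->A->L'->D->R'->A->plug->A
Char 6 ('G'): step: R->7, L=3; G->plug->G->R->F->L->H->refl->F->L'->B->R'->C->plug->C
Char 7 ('G'): step: R->0, L->4 (L advanced); G->plug->G->R->B->L->C->refl->A->L'->F->R'->H->plug->H
Char 8 ('F'): step: R->1, L=4; F->plug->F->R->A->L->E->refl->G->L'->E->R'->G->plug->G
Char 9 ('C'): step: R->2, L=4; C->plug->C->R->E->L->G->refl->E->L'->A->R'->G->plug->G
Char 10 ('D'): step: R->3, L=4; D->plug->D->R->G->L->D->refl->B->L'->H->R'->F->plug->F

Answer: BABFACHGGF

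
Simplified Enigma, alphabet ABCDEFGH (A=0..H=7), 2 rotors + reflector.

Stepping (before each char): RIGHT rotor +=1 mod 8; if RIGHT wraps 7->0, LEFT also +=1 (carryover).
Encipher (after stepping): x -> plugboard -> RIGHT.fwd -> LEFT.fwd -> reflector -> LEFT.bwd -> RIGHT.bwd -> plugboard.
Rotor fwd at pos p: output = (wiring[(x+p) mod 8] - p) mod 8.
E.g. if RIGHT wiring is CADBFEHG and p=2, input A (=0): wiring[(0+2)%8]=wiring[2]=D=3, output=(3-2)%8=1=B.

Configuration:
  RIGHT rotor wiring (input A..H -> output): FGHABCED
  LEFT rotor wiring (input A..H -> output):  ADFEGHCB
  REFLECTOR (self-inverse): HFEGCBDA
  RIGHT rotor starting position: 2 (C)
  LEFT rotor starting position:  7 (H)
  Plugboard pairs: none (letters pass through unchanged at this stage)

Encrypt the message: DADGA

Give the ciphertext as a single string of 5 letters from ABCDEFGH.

Answer: HBFCE

Derivation:
Char 1 ('D'): step: R->3, L=7; D->plug->D->R->B->L->B->refl->F->L'->E->R'->H->plug->H
Char 2 ('A'): step: R->4, L=7; A->plug->A->R->F->L->H->refl->A->L'->G->R'->B->plug->B
Char 3 ('D'): step: R->5, L=7; D->plug->D->R->A->L->C->refl->E->L'->C->R'->F->plug->F
Char 4 ('G'): step: R->6, L=7; G->plug->G->R->D->L->G->refl->D->L'->H->R'->C->plug->C
Char 5 ('A'): step: R->7, L=7; A->plug->A->R->E->L->F->refl->B->L'->B->R'->E->plug->E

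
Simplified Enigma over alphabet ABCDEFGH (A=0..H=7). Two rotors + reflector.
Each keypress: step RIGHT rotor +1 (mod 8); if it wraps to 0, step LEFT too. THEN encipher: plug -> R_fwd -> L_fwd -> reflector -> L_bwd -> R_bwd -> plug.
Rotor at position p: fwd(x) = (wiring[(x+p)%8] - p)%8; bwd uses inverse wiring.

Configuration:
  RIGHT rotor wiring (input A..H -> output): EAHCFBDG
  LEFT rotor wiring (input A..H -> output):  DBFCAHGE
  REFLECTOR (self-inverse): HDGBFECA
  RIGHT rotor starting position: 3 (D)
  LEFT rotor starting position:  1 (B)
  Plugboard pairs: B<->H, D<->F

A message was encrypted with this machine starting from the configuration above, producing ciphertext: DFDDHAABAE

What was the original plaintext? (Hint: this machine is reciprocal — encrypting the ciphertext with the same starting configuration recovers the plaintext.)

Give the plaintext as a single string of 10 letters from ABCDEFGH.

Answer: CAGGBCGECA

Derivation:
Char 1 ('D'): step: R->4, L=1; D->plug->F->R->E->L->G->refl->C->L'->H->R'->C->plug->C
Char 2 ('F'): step: R->5, L=1; F->plug->D->R->H->L->C->refl->G->L'->E->R'->A->plug->A
Char 3 ('D'): step: R->6, L=1; D->plug->F->R->E->L->G->refl->C->L'->H->R'->G->plug->G
Char 4 ('D'): step: R->7, L=1; D->plug->F->R->G->L->D->refl->B->L'->C->R'->G->plug->G
Char 5 ('H'): step: R->0, L->2 (L advanced); H->plug->B->R->A->L->D->refl->B->L'->G->R'->H->plug->B
Char 6 ('A'): step: R->1, L=2; A->plug->A->R->H->L->H->refl->A->L'->B->R'->C->plug->C
Char 7 ('A'): step: R->2, L=2; A->plug->A->R->F->L->C->refl->G->L'->C->R'->G->plug->G
Char 8 ('B'): step: R->3, L=2; B->plug->H->R->E->L->E->refl->F->L'->D->R'->E->plug->E
Char 9 ('A'): step: R->4, L=2; A->plug->A->R->B->L->A->refl->H->L'->H->R'->C->plug->C
Char 10 ('E'): step: R->5, L=2; E->plug->E->R->D->L->F->refl->E->L'->E->R'->A->plug->A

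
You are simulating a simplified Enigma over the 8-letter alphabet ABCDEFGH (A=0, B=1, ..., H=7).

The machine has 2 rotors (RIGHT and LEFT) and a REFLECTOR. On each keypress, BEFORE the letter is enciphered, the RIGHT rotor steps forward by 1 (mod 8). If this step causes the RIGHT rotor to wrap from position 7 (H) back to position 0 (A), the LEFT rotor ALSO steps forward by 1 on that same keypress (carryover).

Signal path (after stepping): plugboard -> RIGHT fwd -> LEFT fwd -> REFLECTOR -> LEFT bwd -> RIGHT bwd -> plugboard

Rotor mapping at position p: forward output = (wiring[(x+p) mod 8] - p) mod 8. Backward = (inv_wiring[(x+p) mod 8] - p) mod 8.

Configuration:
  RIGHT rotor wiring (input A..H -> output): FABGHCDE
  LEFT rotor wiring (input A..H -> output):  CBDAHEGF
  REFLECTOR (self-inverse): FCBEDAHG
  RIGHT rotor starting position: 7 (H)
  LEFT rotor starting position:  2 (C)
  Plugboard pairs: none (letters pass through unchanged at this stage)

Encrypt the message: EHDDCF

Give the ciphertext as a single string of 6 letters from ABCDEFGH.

Char 1 ('E'): step: R->0, L->3 (L advanced); E->plug->E->R->H->L->A->refl->F->L'->A->R'->B->plug->B
Char 2 ('H'): step: R->1, L=3; H->plug->H->R->E->L->C->refl->B->L'->C->R'->F->plug->F
Char 3 ('D'): step: R->2, L=3; D->plug->D->R->A->L->F->refl->A->L'->H->R'->A->plug->A
Char 4 ('D'): step: R->3, L=3; D->plug->D->R->A->L->F->refl->A->L'->H->R'->C->plug->C
Char 5 ('C'): step: R->4, L=3; C->plug->C->R->H->L->A->refl->F->L'->A->R'->D->plug->D
Char 6 ('F'): step: R->5, L=3; F->plug->F->R->E->L->C->refl->B->L'->C->R'->H->plug->H

Answer: BFACDH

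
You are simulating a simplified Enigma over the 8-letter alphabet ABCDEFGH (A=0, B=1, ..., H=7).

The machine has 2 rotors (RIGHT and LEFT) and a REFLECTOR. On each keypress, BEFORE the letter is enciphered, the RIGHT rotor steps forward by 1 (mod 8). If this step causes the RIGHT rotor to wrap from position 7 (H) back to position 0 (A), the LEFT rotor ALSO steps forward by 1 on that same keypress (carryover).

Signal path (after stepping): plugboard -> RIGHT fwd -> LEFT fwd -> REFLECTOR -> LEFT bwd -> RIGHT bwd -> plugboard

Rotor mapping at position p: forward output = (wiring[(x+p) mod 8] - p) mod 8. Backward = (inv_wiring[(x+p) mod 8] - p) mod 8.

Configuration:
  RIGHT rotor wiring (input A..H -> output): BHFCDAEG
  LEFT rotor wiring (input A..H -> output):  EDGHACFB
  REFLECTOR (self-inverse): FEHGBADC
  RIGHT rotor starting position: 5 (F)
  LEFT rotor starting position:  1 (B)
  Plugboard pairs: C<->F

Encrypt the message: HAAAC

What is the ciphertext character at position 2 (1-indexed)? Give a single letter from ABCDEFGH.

Char 1 ('H'): step: R->6, L=1; H->plug->H->R->C->L->G->refl->D->L'->H->R'->E->plug->E
Char 2 ('A'): step: R->7, L=1; A->plug->A->R->H->L->D->refl->G->L'->C->R'->B->plug->B

B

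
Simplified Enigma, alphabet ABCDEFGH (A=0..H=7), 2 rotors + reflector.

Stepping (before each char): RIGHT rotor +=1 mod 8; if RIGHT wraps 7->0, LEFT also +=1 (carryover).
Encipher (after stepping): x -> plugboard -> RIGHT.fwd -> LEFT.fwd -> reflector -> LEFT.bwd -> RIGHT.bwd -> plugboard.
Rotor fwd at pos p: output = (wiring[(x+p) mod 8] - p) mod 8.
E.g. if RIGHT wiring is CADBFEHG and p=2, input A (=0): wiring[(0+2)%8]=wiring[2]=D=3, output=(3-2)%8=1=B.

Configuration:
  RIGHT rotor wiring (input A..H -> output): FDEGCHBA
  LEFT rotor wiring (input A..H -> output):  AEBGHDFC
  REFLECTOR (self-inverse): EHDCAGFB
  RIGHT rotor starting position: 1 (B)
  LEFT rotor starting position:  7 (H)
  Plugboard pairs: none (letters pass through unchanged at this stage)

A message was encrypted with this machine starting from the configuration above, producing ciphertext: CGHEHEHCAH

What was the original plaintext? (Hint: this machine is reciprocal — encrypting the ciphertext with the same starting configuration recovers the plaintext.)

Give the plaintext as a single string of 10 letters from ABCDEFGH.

Char 1 ('C'): step: R->2, L=7; C->plug->C->R->A->L->D->refl->C->L'->D->R'->G->plug->G
Char 2 ('G'): step: R->3, L=7; G->plug->G->R->A->L->D->refl->C->L'->D->R'->A->plug->A
Char 3 ('H'): step: R->4, L=7; H->plug->H->R->C->L->F->refl->G->L'->H->R'->F->plug->F
Char 4 ('E'): step: R->5, L=7; E->plug->E->R->G->L->E->refl->A->L'->F->R'->H->plug->H
Char 5 ('H'): step: R->6, L=7; H->plug->H->R->B->L->B->refl->H->L'->E->R'->G->plug->G
Char 6 ('E'): step: R->7, L=7; E->plug->E->R->H->L->G->refl->F->L'->C->R'->H->plug->H
Char 7 ('H'): step: R->0, L->0 (L advanced); H->plug->H->R->A->L->A->refl->E->L'->B->R'->G->plug->G
Char 8 ('C'): step: R->1, L=0; C->plug->C->R->F->L->D->refl->C->L'->H->R'->G->plug->G
Char 9 ('A'): step: R->2, L=0; A->plug->A->R->C->L->B->refl->H->L'->E->R'->B->plug->B
Char 10 ('H'): step: R->3, L=0; H->plug->H->R->B->L->E->refl->A->L'->A->R'->G->plug->G

Answer: GAFHGHGGBG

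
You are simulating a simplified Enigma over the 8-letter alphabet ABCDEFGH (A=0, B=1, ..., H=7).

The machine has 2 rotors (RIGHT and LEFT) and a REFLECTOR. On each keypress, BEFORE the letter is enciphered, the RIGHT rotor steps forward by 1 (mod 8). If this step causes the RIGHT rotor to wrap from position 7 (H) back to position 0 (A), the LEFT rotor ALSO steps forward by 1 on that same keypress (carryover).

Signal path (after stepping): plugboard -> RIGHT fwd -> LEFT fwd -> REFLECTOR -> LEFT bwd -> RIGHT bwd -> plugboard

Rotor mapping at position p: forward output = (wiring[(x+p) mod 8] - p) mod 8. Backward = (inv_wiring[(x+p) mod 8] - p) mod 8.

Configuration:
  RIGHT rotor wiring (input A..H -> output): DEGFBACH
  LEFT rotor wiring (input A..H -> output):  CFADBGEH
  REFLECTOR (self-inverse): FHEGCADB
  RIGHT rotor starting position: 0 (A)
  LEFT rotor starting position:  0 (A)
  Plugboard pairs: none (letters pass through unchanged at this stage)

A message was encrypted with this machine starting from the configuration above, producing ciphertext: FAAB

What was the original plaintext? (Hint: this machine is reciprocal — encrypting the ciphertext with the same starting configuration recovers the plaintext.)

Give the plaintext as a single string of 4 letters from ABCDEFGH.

Char 1 ('F'): step: R->1, L=0; F->plug->F->R->B->L->F->refl->A->L'->C->R'->H->plug->H
Char 2 ('A'): step: R->2, L=0; A->plug->A->R->E->L->B->refl->H->L'->H->R'->C->plug->C
Char 3 ('A'): step: R->3, L=0; A->plug->A->R->C->L->A->refl->F->L'->B->R'->G->plug->G
Char 4 ('B'): step: R->4, L=0; B->plug->B->R->E->L->B->refl->H->L'->H->R'->E->plug->E

Answer: HCGE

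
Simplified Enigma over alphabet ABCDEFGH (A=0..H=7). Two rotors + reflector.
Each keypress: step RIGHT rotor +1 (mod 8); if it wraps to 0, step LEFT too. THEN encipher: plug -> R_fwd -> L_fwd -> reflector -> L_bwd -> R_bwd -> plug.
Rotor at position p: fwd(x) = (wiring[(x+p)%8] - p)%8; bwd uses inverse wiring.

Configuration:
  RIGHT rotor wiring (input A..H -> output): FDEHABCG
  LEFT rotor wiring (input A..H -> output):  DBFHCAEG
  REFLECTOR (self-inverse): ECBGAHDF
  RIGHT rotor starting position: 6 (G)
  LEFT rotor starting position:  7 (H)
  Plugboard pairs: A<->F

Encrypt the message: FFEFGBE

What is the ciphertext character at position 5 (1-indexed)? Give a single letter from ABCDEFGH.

Char 1 ('F'): step: R->7, L=7; F->plug->A->R->H->L->F->refl->H->L'->A->R'->E->plug->E
Char 2 ('F'): step: R->0, L->0 (L advanced); F->plug->A->R->F->L->A->refl->E->L'->G->R'->H->plug->H
Char 3 ('E'): step: R->1, L=0; E->plug->E->R->A->L->D->refl->G->L'->H->R'->D->plug->D
Char 4 ('F'): step: R->2, L=0; F->plug->A->R->C->L->F->refl->H->L'->D->R'->G->plug->G
Char 5 ('G'): step: R->3, L=0; G->plug->G->R->A->L->D->refl->G->L'->H->R'->D->plug->D

D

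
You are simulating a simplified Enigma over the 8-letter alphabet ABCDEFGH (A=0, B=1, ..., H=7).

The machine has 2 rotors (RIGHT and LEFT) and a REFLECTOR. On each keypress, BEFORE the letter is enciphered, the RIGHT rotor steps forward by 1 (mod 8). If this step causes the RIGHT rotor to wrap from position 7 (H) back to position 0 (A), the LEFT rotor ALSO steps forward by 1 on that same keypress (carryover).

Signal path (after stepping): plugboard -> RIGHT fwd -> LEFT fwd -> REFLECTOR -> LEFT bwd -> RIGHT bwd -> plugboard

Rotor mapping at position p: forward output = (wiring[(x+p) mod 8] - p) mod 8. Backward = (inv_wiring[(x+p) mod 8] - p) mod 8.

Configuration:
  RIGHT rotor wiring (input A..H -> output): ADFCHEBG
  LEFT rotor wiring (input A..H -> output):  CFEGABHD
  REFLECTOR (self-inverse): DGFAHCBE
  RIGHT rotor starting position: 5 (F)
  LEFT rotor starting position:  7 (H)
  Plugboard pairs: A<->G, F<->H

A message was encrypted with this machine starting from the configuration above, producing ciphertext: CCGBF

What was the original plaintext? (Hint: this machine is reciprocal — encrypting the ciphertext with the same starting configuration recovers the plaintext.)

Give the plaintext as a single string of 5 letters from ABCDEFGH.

Char 1 ('C'): step: R->6, L=7; C->plug->C->R->C->L->G->refl->B->L'->F->R'->D->plug->D
Char 2 ('C'): step: R->7, L=7; C->plug->C->R->E->L->H->refl->E->L'->A->R'->F->plug->H
Char 3 ('G'): step: R->0, L->0 (L advanced); G->plug->A->R->A->L->C->refl->F->L'->B->R'->G->plug->A
Char 4 ('B'): step: R->1, L=0; B->plug->B->R->E->L->A->refl->D->L'->H->R'->H->plug->F
Char 5 ('F'): step: R->2, L=0; F->plug->H->R->B->L->F->refl->C->L'->A->R'->B->plug->B

Answer: DHAFB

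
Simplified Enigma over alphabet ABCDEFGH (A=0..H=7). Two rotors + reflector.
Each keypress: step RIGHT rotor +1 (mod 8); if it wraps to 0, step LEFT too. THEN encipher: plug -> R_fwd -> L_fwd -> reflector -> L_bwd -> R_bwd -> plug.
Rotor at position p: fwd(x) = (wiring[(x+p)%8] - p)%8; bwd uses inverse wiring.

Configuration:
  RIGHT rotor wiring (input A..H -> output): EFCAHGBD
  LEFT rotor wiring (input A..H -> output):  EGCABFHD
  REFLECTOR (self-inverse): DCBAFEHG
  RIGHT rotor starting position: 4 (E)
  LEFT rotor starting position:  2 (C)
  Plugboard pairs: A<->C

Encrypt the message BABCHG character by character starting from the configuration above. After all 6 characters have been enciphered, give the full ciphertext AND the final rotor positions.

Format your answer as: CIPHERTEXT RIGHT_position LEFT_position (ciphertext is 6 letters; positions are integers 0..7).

Answer: DBAFFA 2 3

Derivation:
Char 1 ('B'): step: R->5, L=2; B->plug->B->R->E->L->F->refl->E->L'->H->R'->D->plug->D
Char 2 ('A'): step: R->6, L=2; A->plug->C->R->G->L->C->refl->B->L'->F->R'->B->plug->B
Char 3 ('B'): step: R->7, L=2; B->plug->B->R->F->L->B->refl->C->L'->G->R'->C->plug->A
Char 4 ('C'): step: R->0, L->3 (L advanced); C->plug->A->R->E->L->A->refl->D->L'->G->R'->F->plug->F
Char 5 ('H'): step: R->1, L=3; H->plug->H->R->D->L->E->refl->F->L'->A->R'->F->plug->F
Char 6 ('G'): step: R->2, L=3; G->plug->G->R->C->L->C->refl->B->L'->F->R'->C->plug->A
Final: ciphertext=DBAFFA, RIGHT=2, LEFT=3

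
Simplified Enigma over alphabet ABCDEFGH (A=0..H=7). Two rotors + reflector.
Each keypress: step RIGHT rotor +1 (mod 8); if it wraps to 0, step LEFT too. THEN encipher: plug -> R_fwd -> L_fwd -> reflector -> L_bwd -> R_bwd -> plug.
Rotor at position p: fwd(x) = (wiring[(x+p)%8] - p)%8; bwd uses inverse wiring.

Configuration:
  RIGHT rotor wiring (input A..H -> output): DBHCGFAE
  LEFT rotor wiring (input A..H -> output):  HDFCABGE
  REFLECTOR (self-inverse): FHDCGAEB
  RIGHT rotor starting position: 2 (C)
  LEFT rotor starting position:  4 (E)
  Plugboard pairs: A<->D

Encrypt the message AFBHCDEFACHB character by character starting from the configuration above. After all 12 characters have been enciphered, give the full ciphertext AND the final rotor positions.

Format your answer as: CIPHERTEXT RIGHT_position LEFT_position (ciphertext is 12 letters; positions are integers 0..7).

Answer: GHHGBCDGGAFC 6 5

Derivation:
Char 1 ('A'): step: R->3, L=4; A->plug->D->R->F->L->H->refl->B->L'->G->R'->G->plug->G
Char 2 ('F'): step: R->4, L=4; F->plug->F->R->F->L->H->refl->B->L'->G->R'->H->plug->H
Char 3 ('B'): step: R->5, L=4; B->plug->B->R->D->L->A->refl->F->L'->B->R'->H->plug->H
Char 4 ('H'): step: R->6, L=4; H->plug->H->R->H->L->G->refl->E->L'->A->R'->G->plug->G
Char 5 ('C'): step: R->7, L=4; C->plug->C->R->C->L->C->refl->D->L'->E->R'->B->plug->B
Char 6 ('D'): step: R->0, L->5 (L advanced); D->plug->A->R->D->L->C->refl->D->L'->H->R'->C->plug->C
Char 7 ('E'): step: R->1, L=5; E->plug->E->R->E->L->G->refl->E->L'->A->R'->A->plug->D
Char 8 ('F'): step: R->2, L=5; F->plug->F->R->C->L->H->refl->B->L'->B->R'->G->plug->G
Char 9 ('A'): step: R->3, L=5; A->plug->D->R->F->L->A->refl->F->L'->G->R'->G->plug->G
Char 10 ('C'): step: R->4, L=5; C->plug->C->R->E->L->G->refl->E->L'->A->R'->D->plug->A
Char 11 ('H'): step: R->5, L=5; H->plug->H->R->B->L->B->refl->H->L'->C->R'->F->plug->F
Char 12 ('B'): step: R->6, L=5; B->plug->B->R->G->L->F->refl->A->L'->F->R'->C->plug->C
Final: ciphertext=GHHGBCDGGAFC, RIGHT=6, LEFT=5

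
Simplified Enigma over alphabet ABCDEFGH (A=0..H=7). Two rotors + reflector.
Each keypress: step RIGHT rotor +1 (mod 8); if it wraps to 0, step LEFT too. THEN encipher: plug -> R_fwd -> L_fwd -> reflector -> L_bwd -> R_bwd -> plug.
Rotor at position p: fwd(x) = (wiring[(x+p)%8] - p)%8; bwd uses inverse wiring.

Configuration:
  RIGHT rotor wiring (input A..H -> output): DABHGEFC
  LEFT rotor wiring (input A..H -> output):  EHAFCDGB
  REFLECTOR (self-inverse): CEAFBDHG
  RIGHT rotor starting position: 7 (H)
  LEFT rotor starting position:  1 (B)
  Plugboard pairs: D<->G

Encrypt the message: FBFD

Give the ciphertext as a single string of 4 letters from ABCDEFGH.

Answer: AGBF

Derivation:
Char 1 ('F'): step: R->0, L->2 (L advanced); F->plug->F->R->E->L->E->refl->B->L'->D->R'->A->plug->A
Char 2 ('B'): step: R->1, L=2; B->plug->B->R->A->L->G->refl->H->L'->F->R'->D->plug->G
Char 3 ('F'): step: R->2, L=2; F->plug->F->R->A->L->G->refl->H->L'->F->R'->B->plug->B
Char 4 ('D'): step: R->3, L=2; D->plug->G->R->F->L->H->refl->G->L'->A->R'->F->plug->F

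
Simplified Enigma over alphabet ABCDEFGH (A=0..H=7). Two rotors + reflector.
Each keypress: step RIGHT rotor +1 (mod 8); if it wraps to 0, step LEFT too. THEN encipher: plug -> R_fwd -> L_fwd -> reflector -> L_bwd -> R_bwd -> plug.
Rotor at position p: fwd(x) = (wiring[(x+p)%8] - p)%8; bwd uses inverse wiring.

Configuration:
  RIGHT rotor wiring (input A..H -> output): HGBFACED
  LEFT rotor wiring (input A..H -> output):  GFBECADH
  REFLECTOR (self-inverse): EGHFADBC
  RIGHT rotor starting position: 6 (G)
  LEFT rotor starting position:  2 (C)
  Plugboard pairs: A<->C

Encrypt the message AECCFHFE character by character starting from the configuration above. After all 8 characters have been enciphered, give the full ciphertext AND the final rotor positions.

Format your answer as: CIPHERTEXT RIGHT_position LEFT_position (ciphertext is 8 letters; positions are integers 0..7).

Char 1 ('A'): step: R->7, L=2; A->plug->C->R->H->L->D->refl->F->L'->F->R'->H->plug->H
Char 2 ('E'): step: R->0, L->3 (L advanced); E->plug->E->R->A->L->B->refl->G->L'->H->R'->A->plug->C
Char 3 ('C'): step: R->1, L=3; C->plug->A->R->F->L->D->refl->F->L'->C->R'->G->plug->G
Char 4 ('C'): step: R->2, L=3; C->plug->A->R->H->L->G->refl->B->L'->A->R'->D->plug->D
Char 5 ('F'): step: R->3, L=3; F->plug->F->R->E->L->E->refl->A->L'->D->R'->G->plug->G
Char 6 ('H'): step: R->4, L=3; H->plug->H->R->B->L->H->refl->C->L'->G->R'->B->plug->B
Char 7 ('F'): step: R->5, L=3; F->plug->F->R->E->L->E->refl->A->L'->D->R'->H->plug->H
Char 8 ('E'): step: R->6, L=3; E->plug->E->R->D->L->A->refl->E->L'->E->R'->H->plug->H
Final: ciphertext=HCGDGBHH, RIGHT=6, LEFT=3

Answer: HCGDGBHH 6 3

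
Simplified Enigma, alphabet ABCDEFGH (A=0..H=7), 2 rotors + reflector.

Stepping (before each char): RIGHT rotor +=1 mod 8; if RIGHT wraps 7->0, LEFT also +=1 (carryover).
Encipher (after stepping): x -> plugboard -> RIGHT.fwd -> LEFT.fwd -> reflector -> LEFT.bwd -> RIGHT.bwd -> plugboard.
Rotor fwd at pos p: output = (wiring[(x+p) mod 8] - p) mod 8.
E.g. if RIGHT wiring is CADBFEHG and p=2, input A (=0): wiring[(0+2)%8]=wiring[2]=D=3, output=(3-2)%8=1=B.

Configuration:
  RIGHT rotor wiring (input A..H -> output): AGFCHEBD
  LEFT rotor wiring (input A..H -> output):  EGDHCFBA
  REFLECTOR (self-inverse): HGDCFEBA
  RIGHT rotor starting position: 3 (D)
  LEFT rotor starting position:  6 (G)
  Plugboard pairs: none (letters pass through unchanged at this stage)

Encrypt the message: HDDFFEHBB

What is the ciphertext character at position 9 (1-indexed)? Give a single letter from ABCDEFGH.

Char 1 ('H'): step: R->4, L=6; H->plug->H->R->G->L->E->refl->F->L'->E->R'->E->plug->E
Char 2 ('D'): step: R->5, L=6; D->plug->D->R->D->L->A->refl->H->L'->H->R'->A->plug->A
Char 3 ('D'): step: R->6, L=6; D->plug->D->R->A->L->D->refl->C->L'->B->R'->G->plug->G
Char 4 ('F'): step: R->7, L=6; F->plug->F->R->A->L->D->refl->C->L'->B->R'->B->plug->B
Char 5 ('F'): step: R->0, L->7 (L advanced); F->plug->F->R->E->L->A->refl->H->L'->C->R'->D->plug->D
Char 6 ('E'): step: R->1, L=7; E->plug->E->R->D->L->E->refl->F->L'->B->R'->C->plug->C
Char 7 ('H'): step: R->2, L=7; H->plug->H->R->E->L->A->refl->H->L'->C->R'->D->plug->D
Char 8 ('B'): step: R->3, L=7; B->plug->B->R->E->L->A->refl->H->L'->C->R'->H->plug->H
Char 9 ('B'): step: R->4, L=7; B->plug->B->R->A->L->B->refl->G->L'->G->R'->H->plug->H

H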